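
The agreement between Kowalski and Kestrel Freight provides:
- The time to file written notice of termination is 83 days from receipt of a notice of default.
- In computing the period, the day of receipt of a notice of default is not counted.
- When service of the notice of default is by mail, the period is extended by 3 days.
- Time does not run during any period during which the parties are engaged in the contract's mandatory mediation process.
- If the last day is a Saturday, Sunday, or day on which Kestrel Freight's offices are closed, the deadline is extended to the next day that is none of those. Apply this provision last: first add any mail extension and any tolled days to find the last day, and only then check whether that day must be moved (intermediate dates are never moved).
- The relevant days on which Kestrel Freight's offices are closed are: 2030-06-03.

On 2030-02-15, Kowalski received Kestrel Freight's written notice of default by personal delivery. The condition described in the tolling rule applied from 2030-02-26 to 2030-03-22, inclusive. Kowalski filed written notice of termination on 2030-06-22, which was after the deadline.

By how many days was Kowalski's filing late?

18 days

83 days after 2030-02-15 is May 9, 2030.
Service was not by mail, so no mail extension applies.
From February 26, 2030 through March 22, 2030 inclusive is 25 days; tolling adds 25 days: May 9, 2030 + 25 days = June 3, 2030.
June 3, 2030 is a listed holiday. The next qualifying day is June 4, 2030.
The deadline is June 4, 2030; from June 4, 2030 to June 22, 2030 is 18 days.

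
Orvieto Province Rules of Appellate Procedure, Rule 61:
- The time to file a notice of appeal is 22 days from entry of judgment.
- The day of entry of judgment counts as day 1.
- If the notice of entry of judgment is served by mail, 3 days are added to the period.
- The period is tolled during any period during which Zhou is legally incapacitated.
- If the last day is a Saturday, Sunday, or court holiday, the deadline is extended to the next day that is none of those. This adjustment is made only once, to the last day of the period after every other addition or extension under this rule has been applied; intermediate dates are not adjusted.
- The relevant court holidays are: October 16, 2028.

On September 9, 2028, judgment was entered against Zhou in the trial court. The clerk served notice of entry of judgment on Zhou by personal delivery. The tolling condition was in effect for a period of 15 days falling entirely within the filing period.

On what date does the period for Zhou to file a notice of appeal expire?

Counting September 9, 2028 as day 1, day 22 is September 30, 2028.
Service was not by mail, so no mail extension applies.
Tolling adds 15 days: September 30, 2028 + 15 days = October 15, 2028.
October 15, 2028 is Sunday; October 16, 2028 is a listed holiday. The next qualifying day is October 17, 2028.

October 17, 2028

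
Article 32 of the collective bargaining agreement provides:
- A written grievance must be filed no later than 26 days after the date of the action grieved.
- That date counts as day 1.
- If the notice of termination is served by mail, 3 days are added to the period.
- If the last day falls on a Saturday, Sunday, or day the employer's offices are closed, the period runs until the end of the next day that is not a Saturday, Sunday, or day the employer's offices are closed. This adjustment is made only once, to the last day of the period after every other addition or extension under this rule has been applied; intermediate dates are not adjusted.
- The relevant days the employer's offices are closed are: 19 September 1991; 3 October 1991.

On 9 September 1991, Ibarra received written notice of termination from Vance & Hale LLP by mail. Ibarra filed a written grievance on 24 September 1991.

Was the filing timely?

Yes

Counting 9 September 1991 as day 1, day 26 is October 4, 1991.
Service was by mail, adding 3 days: October 4, 1991 + 3 days = October 7, 1991.
October 7, 1991 is a Monday and not a day the employer's offices are closed, so no extension applies.
The deadline is October 7, 1991; the filing on September 24, 1991 is on or before that date.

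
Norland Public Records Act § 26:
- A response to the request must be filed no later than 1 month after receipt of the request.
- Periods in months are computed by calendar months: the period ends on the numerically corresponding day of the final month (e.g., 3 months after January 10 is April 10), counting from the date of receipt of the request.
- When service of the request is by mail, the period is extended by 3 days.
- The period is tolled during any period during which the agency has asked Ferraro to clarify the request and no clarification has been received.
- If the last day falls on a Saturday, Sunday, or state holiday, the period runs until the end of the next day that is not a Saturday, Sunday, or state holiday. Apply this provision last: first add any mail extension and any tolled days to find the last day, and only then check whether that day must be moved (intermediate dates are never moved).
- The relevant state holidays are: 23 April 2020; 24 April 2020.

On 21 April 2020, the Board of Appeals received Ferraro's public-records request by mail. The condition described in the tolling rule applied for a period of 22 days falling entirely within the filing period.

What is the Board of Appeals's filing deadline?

1 month after 21 April 2020 is May 21, 2020.
Service was by mail, adding 3 days: May 21, 2020 + 3 days = May 24, 2020.
Tolling adds 22 days: May 24, 2020 + 22 days = June 15, 2020.
June 15, 2020 is a Monday and not a state holiday, so no extension applies.

June 15, 2020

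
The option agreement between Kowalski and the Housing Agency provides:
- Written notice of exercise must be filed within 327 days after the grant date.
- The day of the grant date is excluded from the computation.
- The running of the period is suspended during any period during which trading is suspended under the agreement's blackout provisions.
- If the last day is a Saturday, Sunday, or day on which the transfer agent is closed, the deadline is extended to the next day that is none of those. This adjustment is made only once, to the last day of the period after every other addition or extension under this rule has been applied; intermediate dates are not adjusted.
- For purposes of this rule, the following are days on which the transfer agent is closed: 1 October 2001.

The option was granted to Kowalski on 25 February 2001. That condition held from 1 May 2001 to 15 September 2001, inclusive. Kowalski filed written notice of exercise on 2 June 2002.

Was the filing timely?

327 days after 25 February 2001 is January 18, 2002.
From May 1, 2001 through September 15, 2001 inclusive is 138 days; tolling adds 138 days: January 18, 2002 + 138 days = June 5, 2002.
June 5, 2002 is a Wednesday and not a day on which the transfer agent is closed, so no extension applies.
The deadline is June 5, 2002; the filing on June 2, 2002 is on or before that date.

Yes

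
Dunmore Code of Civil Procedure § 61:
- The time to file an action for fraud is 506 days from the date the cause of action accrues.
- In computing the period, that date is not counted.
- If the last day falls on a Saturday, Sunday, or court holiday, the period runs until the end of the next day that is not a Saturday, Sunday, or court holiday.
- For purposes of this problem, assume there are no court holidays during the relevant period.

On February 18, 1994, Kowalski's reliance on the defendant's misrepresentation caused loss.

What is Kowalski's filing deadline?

July 10, 1995

506 days after February 18, 1994 is July 9, 1995.
July 9, 1995 is Sunday. The next qualifying day is July 10, 1995.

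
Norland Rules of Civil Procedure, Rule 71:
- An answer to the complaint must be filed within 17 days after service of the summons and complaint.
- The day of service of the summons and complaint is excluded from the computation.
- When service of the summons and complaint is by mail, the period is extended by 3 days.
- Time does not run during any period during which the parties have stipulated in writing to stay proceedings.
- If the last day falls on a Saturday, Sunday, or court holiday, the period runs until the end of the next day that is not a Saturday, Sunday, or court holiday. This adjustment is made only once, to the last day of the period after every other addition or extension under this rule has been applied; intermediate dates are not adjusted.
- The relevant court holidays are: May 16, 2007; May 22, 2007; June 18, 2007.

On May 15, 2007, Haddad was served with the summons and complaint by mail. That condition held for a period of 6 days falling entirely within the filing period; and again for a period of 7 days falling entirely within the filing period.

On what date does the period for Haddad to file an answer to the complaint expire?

June 19, 2007

17 days after May 15, 2007 is June 1, 2007.
Service was by mail, adding 3 days: June 1, 2007 + 3 days = June 4, 2007.
Tolling adds 6 days: June 4, 2007 + 6 days = June 10, 2007.
Tolling adds 7 days: June 10, 2007 + 7 days = June 17, 2007.
June 17, 2007 is Sunday; June 18, 2007 is a listed holiday. The next qualifying day is June 19, 2007.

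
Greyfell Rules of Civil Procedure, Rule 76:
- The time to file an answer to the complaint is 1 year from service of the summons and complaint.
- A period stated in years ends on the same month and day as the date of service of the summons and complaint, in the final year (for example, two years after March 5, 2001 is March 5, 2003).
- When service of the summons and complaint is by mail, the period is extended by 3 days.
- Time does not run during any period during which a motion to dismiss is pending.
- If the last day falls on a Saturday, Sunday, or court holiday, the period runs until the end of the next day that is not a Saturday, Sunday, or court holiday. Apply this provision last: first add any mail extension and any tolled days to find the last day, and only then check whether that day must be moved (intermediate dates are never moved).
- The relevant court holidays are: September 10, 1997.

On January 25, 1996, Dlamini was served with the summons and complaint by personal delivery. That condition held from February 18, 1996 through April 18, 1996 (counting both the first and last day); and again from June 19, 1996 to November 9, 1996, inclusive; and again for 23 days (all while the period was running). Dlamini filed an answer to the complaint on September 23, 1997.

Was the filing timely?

No

1 year after January 25, 1996 is January 25, 1997.
Service was not by mail, so no mail extension applies.
From February 18, 1996 through April 18, 1996 inclusive is 61 days; tolling adds 61 days: January 25, 1997 + 61 days = March 27, 1997.
From June 19, 1996 through November 9, 1996 inclusive is 144 days; tolling adds 144 days: March 27, 1997 + 144 days = August 18, 1997.
Tolling adds 23 days: August 18, 1997 + 23 days = September 10, 1997.
September 10, 1997 is a listed holiday. The next qualifying day is September 11, 1997.
The deadline is September 11, 1997; the filing on September 23, 1997 is after that date.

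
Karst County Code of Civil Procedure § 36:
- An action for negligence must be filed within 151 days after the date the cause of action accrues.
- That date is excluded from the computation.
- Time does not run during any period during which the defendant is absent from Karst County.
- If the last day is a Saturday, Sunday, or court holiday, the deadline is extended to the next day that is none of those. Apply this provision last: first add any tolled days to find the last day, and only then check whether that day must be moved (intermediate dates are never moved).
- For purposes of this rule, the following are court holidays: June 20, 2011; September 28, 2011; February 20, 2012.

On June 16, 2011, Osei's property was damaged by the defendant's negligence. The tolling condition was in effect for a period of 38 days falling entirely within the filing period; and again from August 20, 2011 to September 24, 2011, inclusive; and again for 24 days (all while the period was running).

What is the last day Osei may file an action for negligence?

151 days after June 16, 2011 is November 14, 2011.
Tolling adds 38 days: November 14, 2011 + 38 days = December 22, 2011.
From August 20, 2011 through September 24, 2011 inclusive is 36 days; tolling adds 36 days: December 22, 2011 + 36 days = January 27, 2012.
Tolling adds 24 days: January 27, 2012 + 24 days = February 20, 2012.
February 20, 2012 is a listed holiday. The next qualifying day is February 21, 2012.

February 21, 2012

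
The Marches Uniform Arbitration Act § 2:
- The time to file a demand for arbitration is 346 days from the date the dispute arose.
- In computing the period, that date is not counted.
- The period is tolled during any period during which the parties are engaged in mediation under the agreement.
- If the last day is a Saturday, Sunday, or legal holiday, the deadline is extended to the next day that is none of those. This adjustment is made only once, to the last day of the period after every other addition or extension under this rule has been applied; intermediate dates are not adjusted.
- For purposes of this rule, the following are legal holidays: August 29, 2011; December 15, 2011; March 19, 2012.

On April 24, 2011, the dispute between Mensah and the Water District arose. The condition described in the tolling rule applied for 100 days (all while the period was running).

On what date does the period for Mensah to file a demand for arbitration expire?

346 days after April 24, 2011 is April 4, 2012.
Tolling adds 100 days: April 4, 2012 + 100 days = July 13, 2012.
July 13, 2012 is a Friday and not a legal holiday, so no extension applies.

July 13, 2012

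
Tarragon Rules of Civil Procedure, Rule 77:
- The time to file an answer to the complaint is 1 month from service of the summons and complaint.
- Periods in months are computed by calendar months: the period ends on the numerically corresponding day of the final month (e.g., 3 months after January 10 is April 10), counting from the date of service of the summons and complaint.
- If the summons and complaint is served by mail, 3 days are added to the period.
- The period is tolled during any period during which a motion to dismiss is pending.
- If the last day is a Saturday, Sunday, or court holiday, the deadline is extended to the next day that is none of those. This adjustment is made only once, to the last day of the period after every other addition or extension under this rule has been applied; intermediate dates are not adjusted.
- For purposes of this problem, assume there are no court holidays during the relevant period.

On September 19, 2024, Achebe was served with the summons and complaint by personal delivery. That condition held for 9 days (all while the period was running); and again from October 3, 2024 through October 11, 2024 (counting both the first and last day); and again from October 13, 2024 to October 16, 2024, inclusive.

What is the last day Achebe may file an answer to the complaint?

November 11, 2024

1 month after September 19, 2024 is October 19, 2024.
Service was not by mail, so no mail extension applies.
Tolling adds 9 days: October 19, 2024 + 9 days = October 28, 2024.
From October 3, 2024 through October 11, 2024 inclusive is 9 days; tolling adds 9 days: October 28, 2024 + 9 days = November 6, 2024.
From October 13, 2024 through October 16, 2024 inclusive is 4 days; tolling adds 4 days: November 6, 2024 + 4 days = November 10, 2024.
November 10, 2024 is Sunday. The next qualifying day is November 11, 2024.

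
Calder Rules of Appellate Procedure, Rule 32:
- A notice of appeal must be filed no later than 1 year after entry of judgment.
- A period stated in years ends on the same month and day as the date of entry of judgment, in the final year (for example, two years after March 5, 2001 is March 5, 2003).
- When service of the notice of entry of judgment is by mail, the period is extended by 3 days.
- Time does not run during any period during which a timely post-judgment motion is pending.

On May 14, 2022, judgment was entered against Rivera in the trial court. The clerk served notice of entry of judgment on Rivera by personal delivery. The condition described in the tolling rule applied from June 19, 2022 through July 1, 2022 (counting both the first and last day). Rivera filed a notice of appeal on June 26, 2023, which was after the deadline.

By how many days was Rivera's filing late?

30 days

1 year after May 14, 2022 is May 14, 2023.
Service was not by mail, so no mail extension applies.
From June 19, 2022 through July 1, 2022 inclusive is 13 days; tolling adds 13 days: May 14, 2023 + 13 days = May 27, 2023.
The deadline is May 27, 2023; from May 27, 2023 to June 26, 2023 is 30 days.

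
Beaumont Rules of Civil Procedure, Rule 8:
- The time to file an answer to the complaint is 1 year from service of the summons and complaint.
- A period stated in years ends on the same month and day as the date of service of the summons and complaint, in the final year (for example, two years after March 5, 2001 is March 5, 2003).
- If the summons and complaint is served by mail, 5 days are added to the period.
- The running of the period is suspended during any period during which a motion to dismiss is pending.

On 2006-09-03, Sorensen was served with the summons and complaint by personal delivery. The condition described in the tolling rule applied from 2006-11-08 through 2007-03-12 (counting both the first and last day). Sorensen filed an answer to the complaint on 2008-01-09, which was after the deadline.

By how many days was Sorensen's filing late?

1 year after 2006-09-03 is September 3, 2007.
Service was not by mail, so no mail extension applies.
From November 8, 2006 through March 12, 2007 inclusive is 125 days; tolling adds 125 days: September 3, 2007 + 125 days = January 6, 2008.
The deadline is January 6, 2008; from January 6, 2008 to January 9, 2008 is 3 days.

3 days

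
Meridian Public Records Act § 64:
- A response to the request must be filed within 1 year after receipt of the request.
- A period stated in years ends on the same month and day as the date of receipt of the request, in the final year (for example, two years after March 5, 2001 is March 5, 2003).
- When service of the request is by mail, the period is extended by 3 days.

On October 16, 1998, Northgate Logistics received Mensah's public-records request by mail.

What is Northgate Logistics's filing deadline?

October 19, 1999

1 year after October 16, 1998 is October 16, 1999.
Service was by mail, adding 3 days: October 16, 1999 + 3 days = October 19, 1999.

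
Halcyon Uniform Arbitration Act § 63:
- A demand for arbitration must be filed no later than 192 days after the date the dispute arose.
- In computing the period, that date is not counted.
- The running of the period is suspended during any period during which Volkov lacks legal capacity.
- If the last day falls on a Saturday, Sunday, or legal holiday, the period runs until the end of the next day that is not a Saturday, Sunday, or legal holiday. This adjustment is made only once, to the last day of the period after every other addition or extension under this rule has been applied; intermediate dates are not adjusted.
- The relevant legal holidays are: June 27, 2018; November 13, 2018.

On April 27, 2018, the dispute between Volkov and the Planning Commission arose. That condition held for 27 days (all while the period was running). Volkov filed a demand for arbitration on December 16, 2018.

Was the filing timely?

192 days after April 27, 2018 is November 5, 2018.
Tolling adds 27 days: November 5, 2018 + 27 days = December 2, 2018.
December 2, 2018 is Sunday. The next qualifying day is December 3, 2018.
The deadline is December 3, 2018; the filing on December 16, 2018 is after that date.

No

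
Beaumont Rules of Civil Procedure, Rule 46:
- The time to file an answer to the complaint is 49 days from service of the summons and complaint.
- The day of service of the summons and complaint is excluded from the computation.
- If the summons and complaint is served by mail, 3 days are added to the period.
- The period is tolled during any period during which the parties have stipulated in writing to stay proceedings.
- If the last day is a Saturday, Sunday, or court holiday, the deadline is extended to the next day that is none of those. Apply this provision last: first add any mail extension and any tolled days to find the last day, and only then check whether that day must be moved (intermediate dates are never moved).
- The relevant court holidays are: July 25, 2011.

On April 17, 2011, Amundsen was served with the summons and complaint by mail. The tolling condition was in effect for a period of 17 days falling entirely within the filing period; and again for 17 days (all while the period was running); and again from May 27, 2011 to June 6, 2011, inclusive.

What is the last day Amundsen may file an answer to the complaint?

July 26, 2011

49 days after April 17, 2011 is June 5, 2011.
Service was by mail, adding 3 days: June 5, 2011 + 3 days = June 8, 2011.
Tolling adds 17 days: June 8, 2011 + 17 days = June 25, 2011.
Tolling adds 17 days: June 25, 2011 + 17 days = July 12, 2011.
From May 27, 2011 through June 6, 2011 inclusive is 11 days; tolling adds 11 days: July 12, 2011 + 11 days = July 23, 2011.
July 23, 2011 is Saturday; July 24, 2011 is Sunday; July 25, 2011 is a listed holiday. The next qualifying day is July 26, 2011.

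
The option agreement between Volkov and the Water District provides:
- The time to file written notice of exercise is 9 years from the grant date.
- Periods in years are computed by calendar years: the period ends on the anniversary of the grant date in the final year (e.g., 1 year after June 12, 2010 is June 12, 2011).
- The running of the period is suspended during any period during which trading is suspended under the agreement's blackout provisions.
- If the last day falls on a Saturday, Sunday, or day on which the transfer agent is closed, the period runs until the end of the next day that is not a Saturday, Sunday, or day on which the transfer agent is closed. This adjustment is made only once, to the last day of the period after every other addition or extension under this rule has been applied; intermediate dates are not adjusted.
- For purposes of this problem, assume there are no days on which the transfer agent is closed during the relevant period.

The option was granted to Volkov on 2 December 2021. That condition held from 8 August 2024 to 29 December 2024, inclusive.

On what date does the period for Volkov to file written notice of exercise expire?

9 years after 2 December 2021 is December 2, 2030.
From August 8, 2024 through December 29, 2024 inclusive is 144 days; tolling adds 144 days: December 2, 2030 + 144 days = April 25, 2031.
April 25, 2031 is a Friday and not a day on which the transfer agent is closed, so no extension applies.

April 25, 2031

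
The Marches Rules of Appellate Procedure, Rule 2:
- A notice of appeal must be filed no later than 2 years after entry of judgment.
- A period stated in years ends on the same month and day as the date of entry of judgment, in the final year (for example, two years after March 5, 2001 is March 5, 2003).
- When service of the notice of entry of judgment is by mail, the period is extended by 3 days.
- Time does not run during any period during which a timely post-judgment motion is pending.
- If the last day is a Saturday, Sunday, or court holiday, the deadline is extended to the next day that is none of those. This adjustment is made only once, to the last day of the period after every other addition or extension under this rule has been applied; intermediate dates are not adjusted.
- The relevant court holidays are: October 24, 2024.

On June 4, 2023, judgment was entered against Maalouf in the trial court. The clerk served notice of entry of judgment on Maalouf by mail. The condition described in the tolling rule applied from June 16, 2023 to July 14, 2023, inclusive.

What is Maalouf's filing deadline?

July 7, 2025

2 years after June 4, 2023 is June 4, 2025.
Service was by mail, adding 3 days: June 4, 2025 + 3 days = June 7, 2025.
From June 16, 2023 through July 14, 2023 inclusive is 29 days; tolling adds 29 days: June 7, 2025 + 29 days = July 6, 2025.
July 6, 2025 is Sunday. The next qualifying day is July 7, 2025.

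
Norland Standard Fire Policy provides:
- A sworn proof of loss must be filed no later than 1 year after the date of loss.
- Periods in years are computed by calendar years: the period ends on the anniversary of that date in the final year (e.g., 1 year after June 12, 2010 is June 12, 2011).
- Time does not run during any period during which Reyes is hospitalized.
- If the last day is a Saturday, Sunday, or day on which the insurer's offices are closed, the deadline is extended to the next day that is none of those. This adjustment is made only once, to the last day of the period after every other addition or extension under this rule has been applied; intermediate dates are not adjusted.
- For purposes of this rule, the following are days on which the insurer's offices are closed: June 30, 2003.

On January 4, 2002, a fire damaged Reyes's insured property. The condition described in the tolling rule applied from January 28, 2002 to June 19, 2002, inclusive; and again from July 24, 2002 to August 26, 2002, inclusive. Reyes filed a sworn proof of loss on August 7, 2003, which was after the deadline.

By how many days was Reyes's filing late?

1 year after January 4, 2002 is January 4, 2003.
From January 28, 2002 through June 19, 2002 inclusive is 143 days; tolling adds 143 days: January 4, 2003 + 143 days = May 27, 2003.
From July 24, 2002 through August 26, 2002 inclusive is 34 days; tolling adds 34 days: May 27, 2003 + 34 days = June 30, 2003.
June 30, 2003 is a listed holiday. The next qualifying day is July 1, 2003.
The deadline is July 1, 2003; from July 1, 2003 to August 7, 2003 is 37 days.

37 days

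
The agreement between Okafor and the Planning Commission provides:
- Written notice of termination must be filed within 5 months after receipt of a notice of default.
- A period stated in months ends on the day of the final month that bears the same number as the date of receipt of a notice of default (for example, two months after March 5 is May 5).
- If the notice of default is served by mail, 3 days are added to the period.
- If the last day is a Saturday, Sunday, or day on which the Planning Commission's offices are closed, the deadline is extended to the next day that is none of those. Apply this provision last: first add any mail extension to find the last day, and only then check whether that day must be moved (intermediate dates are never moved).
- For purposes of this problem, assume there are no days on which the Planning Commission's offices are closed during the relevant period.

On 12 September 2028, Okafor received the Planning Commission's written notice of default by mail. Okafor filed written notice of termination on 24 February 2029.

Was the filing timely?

5 months after 12 September 2028 is February 12, 2029.
Service was by mail, adding 3 days: February 12, 2029 + 3 days = February 15, 2029.
February 15, 2029 is a Thursday and not a day on which the Planning Commission's offices are closed, so no extension applies.
The deadline is February 15, 2029; the filing on February 24, 2029 is after that date.

No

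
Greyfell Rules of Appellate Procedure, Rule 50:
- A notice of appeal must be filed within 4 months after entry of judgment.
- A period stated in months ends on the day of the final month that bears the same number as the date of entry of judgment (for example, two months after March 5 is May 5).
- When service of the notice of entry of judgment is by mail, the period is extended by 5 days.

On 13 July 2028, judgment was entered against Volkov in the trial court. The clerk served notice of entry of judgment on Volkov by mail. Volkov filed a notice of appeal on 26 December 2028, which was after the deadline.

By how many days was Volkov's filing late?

38 days

4 months after 13 July 2028 is November 13, 2028.
Service was by mail, adding 5 days: November 13, 2028 + 5 days = November 18, 2028.
The deadline is November 18, 2028; from November 18, 2028 to December 26, 2028 is 38 days.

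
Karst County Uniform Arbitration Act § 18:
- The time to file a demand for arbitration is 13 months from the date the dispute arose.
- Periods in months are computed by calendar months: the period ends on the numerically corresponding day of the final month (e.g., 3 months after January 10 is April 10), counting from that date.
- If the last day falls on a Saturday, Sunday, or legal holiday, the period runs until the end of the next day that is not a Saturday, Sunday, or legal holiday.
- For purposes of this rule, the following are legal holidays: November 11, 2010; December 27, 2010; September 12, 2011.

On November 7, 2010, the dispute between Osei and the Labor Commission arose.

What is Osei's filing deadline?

December 7, 2011

13 months after November 7, 2010 is December 7, 2011.
December 7, 2011 is a Wednesday and not a legal holiday, so no extension applies.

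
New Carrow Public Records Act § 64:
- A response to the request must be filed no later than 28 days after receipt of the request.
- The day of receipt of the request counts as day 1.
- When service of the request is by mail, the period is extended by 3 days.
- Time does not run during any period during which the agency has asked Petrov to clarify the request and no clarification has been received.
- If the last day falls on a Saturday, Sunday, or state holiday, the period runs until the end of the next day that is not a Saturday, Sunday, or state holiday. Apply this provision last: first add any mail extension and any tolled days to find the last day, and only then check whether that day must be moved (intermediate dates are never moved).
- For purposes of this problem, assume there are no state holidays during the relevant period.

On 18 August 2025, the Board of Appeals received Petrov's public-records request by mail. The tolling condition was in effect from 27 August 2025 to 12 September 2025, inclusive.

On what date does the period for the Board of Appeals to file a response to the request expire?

Counting 18 August 2025 as day 1, day 28 is September 14, 2025.
Service was by mail, adding 3 days: September 14, 2025 + 3 days = September 17, 2025.
From August 27, 2025 through September 12, 2025 inclusive is 17 days; tolling adds 17 days: September 17, 2025 + 17 days = October 4, 2025.
October 4, 2025 is Saturday; October 5, 2025 is Sunday. The next qualifying day is October 6, 2025.

October 6, 2025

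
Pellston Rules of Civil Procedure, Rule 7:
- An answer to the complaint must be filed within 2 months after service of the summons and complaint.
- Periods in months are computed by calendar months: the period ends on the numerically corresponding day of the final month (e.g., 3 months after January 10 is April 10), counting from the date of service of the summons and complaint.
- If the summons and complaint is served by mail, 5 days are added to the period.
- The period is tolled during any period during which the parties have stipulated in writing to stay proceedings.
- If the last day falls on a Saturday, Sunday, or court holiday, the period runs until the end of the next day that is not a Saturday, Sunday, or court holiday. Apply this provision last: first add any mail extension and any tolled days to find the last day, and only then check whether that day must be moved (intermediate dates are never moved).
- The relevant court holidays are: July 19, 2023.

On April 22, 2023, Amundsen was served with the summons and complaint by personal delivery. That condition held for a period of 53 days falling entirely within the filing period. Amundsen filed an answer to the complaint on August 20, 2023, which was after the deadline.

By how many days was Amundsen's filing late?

6 days

2 months after April 22, 2023 is June 22, 2023.
Service was not by mail, so no mail extension applies.
Tolling adds 53 days: June 22, 2023 + 53 days = August 14, 2023.
August 14, 2023 is a Monday and not a court holiday, so no extension applies.
The deadline is August 14, 2023; from August 14, 2023 to August 20, 2023 is 6 days.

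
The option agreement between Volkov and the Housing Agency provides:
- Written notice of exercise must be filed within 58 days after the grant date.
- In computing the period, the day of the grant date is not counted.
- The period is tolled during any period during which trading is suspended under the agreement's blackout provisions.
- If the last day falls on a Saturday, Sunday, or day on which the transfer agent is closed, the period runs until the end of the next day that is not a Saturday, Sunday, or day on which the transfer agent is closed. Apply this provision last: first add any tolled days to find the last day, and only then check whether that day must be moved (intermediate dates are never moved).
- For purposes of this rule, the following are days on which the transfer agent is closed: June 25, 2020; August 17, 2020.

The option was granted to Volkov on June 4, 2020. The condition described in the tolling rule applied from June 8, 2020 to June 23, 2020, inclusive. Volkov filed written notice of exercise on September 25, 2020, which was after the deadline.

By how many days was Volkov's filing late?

38 days

58 days after June 4, 2020 is August 1, 2020.
From June 8, 2020 through June 23, 2020 inclusive is 16 days; tolling adds 16 days: August 1, 2020 + 16 days = August 17, 2020.
August 17, 2020 is a listed holiday. The next qualifying day is August 18, 2020.
The deadline is August 18, 2020; from August 18, 2020 to September 25, 2020 is 38 days.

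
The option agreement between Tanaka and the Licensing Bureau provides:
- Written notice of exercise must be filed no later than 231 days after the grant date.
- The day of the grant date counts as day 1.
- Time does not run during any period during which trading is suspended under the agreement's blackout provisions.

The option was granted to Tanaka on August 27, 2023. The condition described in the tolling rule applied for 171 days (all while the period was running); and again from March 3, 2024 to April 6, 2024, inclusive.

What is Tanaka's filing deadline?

November 5, 2024

Counting August 27, 2023 as day 1, day 231 is April 13, 2024.
Tolling adds 171 days: April 13, 2024 + 171 days = October 1, 2024.
From March 3, 2024 through April 6, 2024 inclusive is 35 days; tolling adds 35 days: October 1, 2024 + 35 days = November 5, 2024.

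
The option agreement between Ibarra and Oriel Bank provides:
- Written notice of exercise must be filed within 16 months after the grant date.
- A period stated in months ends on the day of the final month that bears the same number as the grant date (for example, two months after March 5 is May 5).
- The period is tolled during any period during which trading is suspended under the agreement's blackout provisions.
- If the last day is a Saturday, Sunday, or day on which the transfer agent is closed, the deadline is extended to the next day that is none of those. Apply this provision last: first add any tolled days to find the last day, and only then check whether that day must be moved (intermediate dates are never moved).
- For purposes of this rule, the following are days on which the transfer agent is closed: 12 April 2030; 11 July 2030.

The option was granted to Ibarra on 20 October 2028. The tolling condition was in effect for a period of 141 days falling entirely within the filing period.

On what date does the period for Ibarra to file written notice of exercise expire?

July 12, 2030

16 months after 20 October 2028 is February 20, 2030.
Tolling adds 141 days: February 20, 2030 + 141 days = July 11, 2030.
July 11, 2030 is a listed holiday. The next qualifying day is July 12, 2030.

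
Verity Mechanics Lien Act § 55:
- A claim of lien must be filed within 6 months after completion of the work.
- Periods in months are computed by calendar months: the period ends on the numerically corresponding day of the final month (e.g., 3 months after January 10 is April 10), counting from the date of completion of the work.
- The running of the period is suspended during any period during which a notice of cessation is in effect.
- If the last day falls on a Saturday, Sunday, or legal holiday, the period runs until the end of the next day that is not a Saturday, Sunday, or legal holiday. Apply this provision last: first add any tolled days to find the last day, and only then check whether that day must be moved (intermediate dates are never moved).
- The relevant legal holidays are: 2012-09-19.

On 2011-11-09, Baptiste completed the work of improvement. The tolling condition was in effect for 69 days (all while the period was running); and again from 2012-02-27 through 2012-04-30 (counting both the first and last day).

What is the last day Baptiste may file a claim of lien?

6 months after 2011-11-09 is May 9, 2012.
Tolling adds 69 days: May 9, 2012 + 69 days = July 17, 2012.
From February 27, 2012 through April 30, 2012 inclusive is 64 days; tolling adds 64 days: July 17, 2012 + 64 days = September 19, 2012.
September 19, 2012 is a listed holiday. The next qualifying day is September 20, 2012.

September 20, 2012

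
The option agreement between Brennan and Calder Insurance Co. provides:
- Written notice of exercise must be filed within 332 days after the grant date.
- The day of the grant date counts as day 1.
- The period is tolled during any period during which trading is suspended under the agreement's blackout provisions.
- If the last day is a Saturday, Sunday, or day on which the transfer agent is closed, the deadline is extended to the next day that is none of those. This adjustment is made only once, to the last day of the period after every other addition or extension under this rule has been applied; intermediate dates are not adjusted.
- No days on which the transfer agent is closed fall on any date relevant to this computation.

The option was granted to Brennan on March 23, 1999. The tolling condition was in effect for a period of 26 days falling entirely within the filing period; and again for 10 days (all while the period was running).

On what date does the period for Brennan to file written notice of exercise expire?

March 24, 2000

Counting March 23, 1999 as day 1, day 332 is February 17, 2000.
Tolling adds 26 days: February 17, 2000 + 26 days = March 14, 2000.
Tolling adds 10 days: March 14, 2000 + 10 days = March 24, 2000.
March 24, 2000 is a Friday and not a day on which the transfer agent is closed, so no extension applies.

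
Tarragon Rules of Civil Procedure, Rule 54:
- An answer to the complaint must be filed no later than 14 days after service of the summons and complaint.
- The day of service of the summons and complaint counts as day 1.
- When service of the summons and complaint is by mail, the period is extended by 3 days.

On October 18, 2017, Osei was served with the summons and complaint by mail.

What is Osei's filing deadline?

November 3, 2017

Counting October 18, 2017 as day 1, day 14 is October 31, 2017.
Service was by mail, adding 3 days: October 31, 2017 + 3 days = November 3, 2017.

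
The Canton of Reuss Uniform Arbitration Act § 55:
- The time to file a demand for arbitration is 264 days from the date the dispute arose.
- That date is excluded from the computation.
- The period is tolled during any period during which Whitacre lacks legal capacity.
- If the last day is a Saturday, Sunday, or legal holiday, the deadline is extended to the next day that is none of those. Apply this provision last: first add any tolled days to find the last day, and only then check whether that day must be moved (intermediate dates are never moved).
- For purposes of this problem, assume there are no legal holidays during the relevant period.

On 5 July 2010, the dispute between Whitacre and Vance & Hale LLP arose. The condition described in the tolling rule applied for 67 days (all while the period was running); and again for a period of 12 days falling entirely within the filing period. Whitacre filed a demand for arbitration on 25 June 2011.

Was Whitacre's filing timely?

264 days after 5 July 2010 is March 26, 2011.
Tolling adds 67 days: March 26, 2011 + 67 days = June 1, 2011.
Tolling adds 12 days: June 1, 2011 + 12 days = June 13, 2011.
June 13, 2011 is a Monday and not a legal holiday, so no extension applies.
The deadline is June 13, 2011; the filing on June 25, 2011 is after that date.

No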